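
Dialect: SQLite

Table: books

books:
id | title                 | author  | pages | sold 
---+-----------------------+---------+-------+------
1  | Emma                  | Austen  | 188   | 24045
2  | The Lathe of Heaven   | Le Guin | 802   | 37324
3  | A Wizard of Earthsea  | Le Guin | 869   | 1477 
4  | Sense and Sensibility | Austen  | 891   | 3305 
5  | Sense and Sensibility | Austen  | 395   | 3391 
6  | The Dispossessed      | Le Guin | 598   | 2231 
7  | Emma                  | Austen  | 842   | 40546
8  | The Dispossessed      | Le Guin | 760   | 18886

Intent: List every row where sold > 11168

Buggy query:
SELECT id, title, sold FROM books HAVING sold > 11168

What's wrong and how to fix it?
Bug: This is a non-aggregate query (no GROUP BY, no aggregates), so in SQLite the HAVING clause is invalid here; a row-level condition belongs in WHERE

Fix: Replace HAVING with WHERE since the condition applies to individual rows

Corrected query:
SELECT id, title, sold FROM books WHERE sold > 11168

Result:
id | title               | sold 
---+---------------------+------
1  | Emma                | 24045
2  | The Lathe of Heaven | 37324
7  | Emma                | 40546
8  | The Dispossessed    | 18886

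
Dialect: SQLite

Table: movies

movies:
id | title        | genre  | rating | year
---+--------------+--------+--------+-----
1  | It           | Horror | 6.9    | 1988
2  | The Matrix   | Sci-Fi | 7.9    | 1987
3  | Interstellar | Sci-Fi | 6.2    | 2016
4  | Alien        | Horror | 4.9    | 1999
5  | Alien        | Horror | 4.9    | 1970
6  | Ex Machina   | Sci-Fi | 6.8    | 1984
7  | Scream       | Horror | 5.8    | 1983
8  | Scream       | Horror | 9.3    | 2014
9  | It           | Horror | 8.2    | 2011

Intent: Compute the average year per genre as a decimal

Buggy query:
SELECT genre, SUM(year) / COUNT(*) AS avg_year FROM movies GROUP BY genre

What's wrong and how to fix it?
Bug: SUM(year) and COUNT(*) are both integers; the division truncates the fractional part

Fix: Multiply by 1.0 (or CAST to REAL) to force floating-point division

Corrected query:
SELECT genre, SUM(year) * 1.0 / COUNT(*) AS avg_year FROM movies GROUP BY genre

Result:
genre  | avg_year   
-------+------------
Horror | 1994.166667
Sci-Fi | 1995.666667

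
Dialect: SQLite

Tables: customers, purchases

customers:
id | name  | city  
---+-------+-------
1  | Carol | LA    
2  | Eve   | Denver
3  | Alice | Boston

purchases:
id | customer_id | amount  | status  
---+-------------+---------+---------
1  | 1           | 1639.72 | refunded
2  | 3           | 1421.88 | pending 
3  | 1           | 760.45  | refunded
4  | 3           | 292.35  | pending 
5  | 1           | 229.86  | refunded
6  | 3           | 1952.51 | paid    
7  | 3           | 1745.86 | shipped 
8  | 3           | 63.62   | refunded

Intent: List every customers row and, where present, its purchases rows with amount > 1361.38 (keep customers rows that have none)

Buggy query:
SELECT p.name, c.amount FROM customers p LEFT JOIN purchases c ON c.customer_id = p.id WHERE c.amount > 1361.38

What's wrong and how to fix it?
Bug: Filtering c.amount in WHERE discards the NULL rows produced by LEFT JOIN, turning it into an inner join

Fix: Put 'c.amount > 1361.38' in the JOIN's ON clause instead of WHERE

Corrected query:
SELECT p.name, c.amount FROM customers p LEFT JOIN purchases c ON c.customer_id = p.id AND c.amount > 1361.38

Result:
name  | amount 
------+--------
Carol | 1639.72
Eve   | NULL   
Alice | 1421.88
Alice | 1745.86
Alice | 1952.51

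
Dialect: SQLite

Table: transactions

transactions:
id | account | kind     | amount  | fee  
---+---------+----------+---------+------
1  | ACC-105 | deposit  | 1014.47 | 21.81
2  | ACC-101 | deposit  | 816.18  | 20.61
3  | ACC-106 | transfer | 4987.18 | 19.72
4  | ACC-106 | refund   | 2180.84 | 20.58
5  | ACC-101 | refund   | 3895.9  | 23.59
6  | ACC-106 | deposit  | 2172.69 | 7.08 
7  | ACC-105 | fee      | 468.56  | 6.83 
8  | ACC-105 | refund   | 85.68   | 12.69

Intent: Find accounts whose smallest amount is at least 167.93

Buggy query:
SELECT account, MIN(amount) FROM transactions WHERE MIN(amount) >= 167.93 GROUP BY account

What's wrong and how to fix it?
Bug: Aggregates like MIN are computed per group after WHERE runs

Fix: Use HAVING for the per-group MIN condition

Corrected query:
SELECT account, MIN(amount) FROM transactions GROUP BY account HAVING MIN(amount) >= 167.93

Result:
account | MIN(amount)
--------+------------
ACC-101 | 816.18     
ACC-106 | 2172.69    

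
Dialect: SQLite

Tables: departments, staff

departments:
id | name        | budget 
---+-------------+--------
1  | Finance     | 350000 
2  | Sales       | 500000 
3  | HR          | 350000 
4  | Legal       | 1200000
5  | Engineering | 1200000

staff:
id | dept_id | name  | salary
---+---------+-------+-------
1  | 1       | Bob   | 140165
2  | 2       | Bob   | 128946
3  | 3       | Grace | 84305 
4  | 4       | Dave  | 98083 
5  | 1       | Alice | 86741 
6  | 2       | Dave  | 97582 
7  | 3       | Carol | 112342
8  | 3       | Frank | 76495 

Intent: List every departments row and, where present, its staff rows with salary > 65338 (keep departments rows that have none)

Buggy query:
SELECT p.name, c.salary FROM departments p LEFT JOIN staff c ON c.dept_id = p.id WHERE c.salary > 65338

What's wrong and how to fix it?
Bug: Filtering c.salary in WHERE discards the NULL rows produced by LEFT JOIN, turning it into an inner join

Fix: Put 'c.salary > 65338' in the JOIN's ON clause instead of WHERE

Corrected query:
SELECT p.name, c.salary FROM departments p LEFT JOIN staff c ON c.dept_id = p.id AND c.salary > 65338

Result:
name        | salary
------------+-------
Finance     | 86741 
Finance     | 140165
Sales       | 97582 
Sales       | 128946
HR          | 76495 
HR          | 84305 
HR          | 112342
Legal       | 98083 
Engineering | NULL  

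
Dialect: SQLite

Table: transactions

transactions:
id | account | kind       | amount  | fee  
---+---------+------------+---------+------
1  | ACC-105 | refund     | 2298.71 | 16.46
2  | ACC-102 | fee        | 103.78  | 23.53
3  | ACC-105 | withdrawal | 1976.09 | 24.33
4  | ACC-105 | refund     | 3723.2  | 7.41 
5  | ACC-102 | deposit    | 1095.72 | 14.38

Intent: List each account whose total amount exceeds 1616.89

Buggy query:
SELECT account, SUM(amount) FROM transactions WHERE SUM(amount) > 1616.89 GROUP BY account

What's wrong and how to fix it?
Bug: Aggregate functions cannot appear in a WHERE clause

Fix: Move the aggregate condition to a HAVING clause

Corrected query:
SELECT account, SUM(amount) FROM transactions GROUP BY account HAVING SUM(amount) > 1616.89

Result:
account | SUM(amount)
--------+------------
ACC-105 | 7998       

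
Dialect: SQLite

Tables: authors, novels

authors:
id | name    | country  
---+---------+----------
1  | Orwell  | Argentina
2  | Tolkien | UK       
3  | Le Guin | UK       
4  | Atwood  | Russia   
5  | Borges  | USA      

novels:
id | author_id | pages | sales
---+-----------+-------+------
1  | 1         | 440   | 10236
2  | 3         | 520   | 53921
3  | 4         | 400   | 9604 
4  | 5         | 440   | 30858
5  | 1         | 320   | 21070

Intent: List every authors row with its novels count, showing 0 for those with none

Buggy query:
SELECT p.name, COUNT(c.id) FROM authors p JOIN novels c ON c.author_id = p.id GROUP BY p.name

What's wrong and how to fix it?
Bug: An inner join excludes parents with zero children

Fix: Switch to LEFT JOIN to retain unmatched parent rows

Corrected query:
SELECT p.name, COUNT(c.id) FROM authors p LEFT JOIN novels c ON c.author_id = p.id GROUP BY p.name

Result:
name    | COUNT(c.id)
--------+------------
Atwood  | 1          
Borges  | 1          
Le Guin | 1          
Orwell  | 2          
Tolkien | 0          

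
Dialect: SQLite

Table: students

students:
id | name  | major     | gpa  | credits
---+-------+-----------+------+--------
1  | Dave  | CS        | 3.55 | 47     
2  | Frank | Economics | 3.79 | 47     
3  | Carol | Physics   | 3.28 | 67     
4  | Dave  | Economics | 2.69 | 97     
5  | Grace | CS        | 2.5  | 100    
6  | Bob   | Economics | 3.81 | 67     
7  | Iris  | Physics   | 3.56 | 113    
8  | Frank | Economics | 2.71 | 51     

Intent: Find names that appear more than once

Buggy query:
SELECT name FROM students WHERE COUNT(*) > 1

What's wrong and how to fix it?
Bug: WHERE can't reference COUNT(*); aggregates are computed after WHERE

Fix: GROUP BY name, then filter groups with HAVING COUNT(*) > 1

Corrected query:
SELECT name FROM students GROUP BY name HAVING COUNT(*) > 1

Result:
name 
-----
Dave 
Frank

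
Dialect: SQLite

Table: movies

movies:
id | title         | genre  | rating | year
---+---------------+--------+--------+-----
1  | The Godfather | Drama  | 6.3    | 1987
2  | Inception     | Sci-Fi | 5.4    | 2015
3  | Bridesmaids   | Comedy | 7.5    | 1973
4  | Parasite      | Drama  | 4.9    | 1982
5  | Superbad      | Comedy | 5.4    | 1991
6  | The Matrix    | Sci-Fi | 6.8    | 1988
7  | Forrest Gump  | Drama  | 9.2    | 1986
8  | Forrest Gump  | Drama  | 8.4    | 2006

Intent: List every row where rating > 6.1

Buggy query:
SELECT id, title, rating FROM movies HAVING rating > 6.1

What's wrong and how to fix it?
Bug: This is a non-aggregate query (no GROUP BY, no aggregates), so in SQLite the HAVING clause is invalid here; a row-level condition belongs in WHERE

Fix: Replace HAVING with WHERE since the condition applies to individual rows

Corrected query:
SELECT id, title, rating FROM movies WHERE rating > 6.1

Result:
id | title         | rating
---+---------------+-------
1  | The Godfather | 6.3   
3  | Bridesmaids   | 7.5   
6  | The Matrix    | 6.8   
7  | Forrest Gump  | 9.2   
8  | Forrest Gump  | 8.4   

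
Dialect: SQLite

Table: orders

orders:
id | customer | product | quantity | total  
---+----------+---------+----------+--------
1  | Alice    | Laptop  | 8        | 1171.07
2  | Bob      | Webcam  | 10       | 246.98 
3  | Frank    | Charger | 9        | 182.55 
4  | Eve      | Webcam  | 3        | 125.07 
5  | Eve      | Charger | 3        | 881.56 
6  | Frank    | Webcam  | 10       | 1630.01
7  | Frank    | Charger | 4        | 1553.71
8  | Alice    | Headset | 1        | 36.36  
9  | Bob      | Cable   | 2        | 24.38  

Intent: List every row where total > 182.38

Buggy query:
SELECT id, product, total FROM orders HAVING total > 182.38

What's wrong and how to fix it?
Bug: This is a non-aggregate query (no GROUP BY, no aggregates), so in SQLite the HAVING clause is invalid here; a row-level condition belongs in WHERE

Fix: Replace HAVING with WHERE since the condition applies to individual rows

Corrected query:
SELECT id, product, total FROM orders WHERE total > 182.38

Result:
id | product | total  
---+---------+--------
1  | Laptop  | 1171.07
2  | Webcam  | 246.98 
3  | Charger | 182.55 
5  | Charger | 881.56 
6  | Webcam  | 1630.01
7  | Charger | 1553.71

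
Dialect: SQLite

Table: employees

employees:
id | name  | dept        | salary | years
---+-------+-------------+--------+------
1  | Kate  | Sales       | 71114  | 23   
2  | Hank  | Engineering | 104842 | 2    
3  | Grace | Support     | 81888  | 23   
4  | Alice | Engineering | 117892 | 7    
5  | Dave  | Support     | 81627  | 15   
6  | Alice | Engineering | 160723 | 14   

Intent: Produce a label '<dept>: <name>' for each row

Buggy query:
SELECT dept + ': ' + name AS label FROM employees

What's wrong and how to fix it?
Bug: SQLite uses || for string concatenation; + coerces text to numbers (yielding 0)

Fix: Replace + with || to concatenate text

Corrected query:
SELECT dept || ': ' || name AS label FROM employees

Result:
label             
------------------
Sales: Kate       
Engineering: Hank 
Support: Grace    
Engineering: Alice
Support: Dave     
Engineering: Alice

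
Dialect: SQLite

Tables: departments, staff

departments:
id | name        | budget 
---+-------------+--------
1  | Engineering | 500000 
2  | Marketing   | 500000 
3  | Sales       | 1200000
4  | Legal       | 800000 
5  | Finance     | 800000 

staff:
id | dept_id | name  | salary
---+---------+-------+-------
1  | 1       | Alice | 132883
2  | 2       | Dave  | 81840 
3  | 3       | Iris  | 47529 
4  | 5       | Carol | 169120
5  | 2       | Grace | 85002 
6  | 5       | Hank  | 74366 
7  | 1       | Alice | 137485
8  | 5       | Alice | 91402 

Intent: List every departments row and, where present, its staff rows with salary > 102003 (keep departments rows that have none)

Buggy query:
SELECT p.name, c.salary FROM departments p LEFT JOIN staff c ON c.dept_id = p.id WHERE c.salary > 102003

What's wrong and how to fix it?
Bug: A WHERE condition on the right-hand table after LEFT JOIN drops unmatched parents

Fix: Put 'c.salary > 102003' in the JOIN's ON clause instead of WHERE

Corrected query:
SELECT p.name, c.salary FROM departments p LEFT JOIN staff c ON c.dept_id = p.id AND c.salary > 102003

Result:
name        | salary
------------+-------
Engineering | 132883
Engineering | 137485
Marketing   | NULL  
Sales       | NULL  
Legal       | NULL  
Finance     | 169120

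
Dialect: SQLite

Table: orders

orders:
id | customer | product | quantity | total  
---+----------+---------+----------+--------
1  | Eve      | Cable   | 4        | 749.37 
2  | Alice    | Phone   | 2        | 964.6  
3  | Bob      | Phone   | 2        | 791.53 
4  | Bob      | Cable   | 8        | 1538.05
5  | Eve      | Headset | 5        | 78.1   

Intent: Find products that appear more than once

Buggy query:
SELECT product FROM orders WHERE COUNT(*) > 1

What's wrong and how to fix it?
Bug: COUNT(*) is an aggregate and cannot be used in WHERE

Fix: GROUP BY product, then filter groups with HAVING COUNT(*) > 1

Corrected query:
SELECT product FROM orders GROUP BY product HAVING COUNT(*) > 1

Result:
product
-------
Cable  
Phone  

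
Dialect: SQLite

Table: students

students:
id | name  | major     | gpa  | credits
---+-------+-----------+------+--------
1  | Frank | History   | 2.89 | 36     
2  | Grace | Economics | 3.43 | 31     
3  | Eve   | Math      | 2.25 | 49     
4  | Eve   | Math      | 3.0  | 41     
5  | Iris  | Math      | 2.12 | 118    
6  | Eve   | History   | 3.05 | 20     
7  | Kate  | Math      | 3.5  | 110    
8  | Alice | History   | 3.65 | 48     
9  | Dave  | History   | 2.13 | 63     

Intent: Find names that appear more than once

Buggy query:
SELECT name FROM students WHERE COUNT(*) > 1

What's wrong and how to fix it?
Bug: WHERE can't reference COUNT(*); aggregates are computed after WHERE

Fix: GROUP BY name, then filter groups with HAVING COUNT(*) > 1

Corrected query:
SELECT name FROM students GROUP BY name HAVING COUNT(*) > 1

Result:
name
----
Eve 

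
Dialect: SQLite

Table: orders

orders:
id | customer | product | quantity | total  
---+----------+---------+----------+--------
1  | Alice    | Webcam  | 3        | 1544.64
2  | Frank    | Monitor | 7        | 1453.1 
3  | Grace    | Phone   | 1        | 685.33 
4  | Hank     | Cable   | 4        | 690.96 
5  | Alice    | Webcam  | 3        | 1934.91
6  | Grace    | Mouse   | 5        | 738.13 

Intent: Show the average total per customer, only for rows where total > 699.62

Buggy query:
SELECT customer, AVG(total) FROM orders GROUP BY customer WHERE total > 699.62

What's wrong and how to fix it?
Bug: WHERE cannot follow GROUP BY

Fix: Move the WHERE clause before GROUP BY

Corrected query:
SELECT customer, AVG(total) FROM orders WHERE total > 699.62 GROUP BY customer

Result:
customer | AVG(total)
---------+-----------
Alice    | 1739.775  
Frank    | 1453.1    
Grace    | 738.13    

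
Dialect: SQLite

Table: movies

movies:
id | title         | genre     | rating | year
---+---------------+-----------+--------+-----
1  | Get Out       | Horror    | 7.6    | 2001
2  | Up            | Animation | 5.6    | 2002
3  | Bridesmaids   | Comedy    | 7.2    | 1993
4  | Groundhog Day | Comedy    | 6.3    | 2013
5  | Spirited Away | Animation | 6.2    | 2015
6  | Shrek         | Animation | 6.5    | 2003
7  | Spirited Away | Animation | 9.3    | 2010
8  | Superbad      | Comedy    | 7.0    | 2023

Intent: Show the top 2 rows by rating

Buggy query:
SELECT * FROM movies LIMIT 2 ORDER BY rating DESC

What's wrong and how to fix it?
Bug: LIMIT must come after ORDER BY

Fix: Sort with ORDER BY, then apply LIMIT

Corrected query:
SELECT * FROM movies ORDER BY rating DESC LIMIT 2

Result:
id | title         | genre     | rating | year
---+---------------+-----------+--------+-----
7  | Spirited Away | Animation | 9.3    | 2010
1  | Get Out       | Horror    | 7.6    | 2001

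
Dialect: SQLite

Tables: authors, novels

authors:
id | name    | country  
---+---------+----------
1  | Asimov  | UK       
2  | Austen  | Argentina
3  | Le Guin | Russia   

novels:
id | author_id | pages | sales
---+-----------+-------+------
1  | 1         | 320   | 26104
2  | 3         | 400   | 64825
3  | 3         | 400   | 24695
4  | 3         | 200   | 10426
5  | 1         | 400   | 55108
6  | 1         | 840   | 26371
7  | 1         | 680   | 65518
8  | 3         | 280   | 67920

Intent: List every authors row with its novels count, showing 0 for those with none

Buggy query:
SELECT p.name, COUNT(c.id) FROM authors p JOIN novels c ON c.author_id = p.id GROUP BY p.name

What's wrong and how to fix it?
Bug: An inner join excludes parents with zero children

Fix: Switch to LEFT JOIN to retain unmatched parent rows

Corrected query:
SELECT p.name, COUNT(c.id) FROM authors p LEFT JOIN novels c ON c.author_id = p.id GROUP BY p.name

Result:
name    | COUNT(c.id)
--------+------------
Asimov  | 4          
Austen  | 0          
Le Guin | 4          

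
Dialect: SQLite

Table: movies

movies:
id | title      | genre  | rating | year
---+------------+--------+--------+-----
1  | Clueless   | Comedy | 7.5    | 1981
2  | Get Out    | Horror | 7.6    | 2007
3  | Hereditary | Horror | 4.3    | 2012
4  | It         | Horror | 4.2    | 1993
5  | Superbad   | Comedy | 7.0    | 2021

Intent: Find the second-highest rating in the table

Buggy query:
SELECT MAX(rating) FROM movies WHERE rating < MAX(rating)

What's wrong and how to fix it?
Bug: The inner MAX is an aggregate inside WHERE, which is not allowed

Fix: Put the inner MAX in a scalar subquery

Corrected query:
SELECT MAX(rating) FROM movies WHERE rating < (SELECT MAX(rating) FROM movies)

Result:
MAX(rating)
-----------
7.5        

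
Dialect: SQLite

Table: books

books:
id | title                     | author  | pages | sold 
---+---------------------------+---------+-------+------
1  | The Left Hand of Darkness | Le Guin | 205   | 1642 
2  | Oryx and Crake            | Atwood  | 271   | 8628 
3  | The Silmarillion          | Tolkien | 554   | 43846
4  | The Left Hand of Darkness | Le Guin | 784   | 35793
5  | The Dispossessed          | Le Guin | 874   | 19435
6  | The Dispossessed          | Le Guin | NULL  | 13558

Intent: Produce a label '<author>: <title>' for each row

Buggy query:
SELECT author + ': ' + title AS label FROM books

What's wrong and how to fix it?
Bug: '+' is numeric addition; on text columns SQLite converts them to 0 instead of concatenating

Fix: Replace + with || to concatenate text

Corrected query:
SELECT author || ': ' || title AS label FROM books

Result:
label                             
----------------------------------
Le Guin: The Left Hand of Darkness
Atwood: Oryx and Crake            
Tolkien: The Silmarillion         
Le Guin: The Left Hand of Darkness
Le Guin: The Dispossessed         
Le Guin: The Dispossessed         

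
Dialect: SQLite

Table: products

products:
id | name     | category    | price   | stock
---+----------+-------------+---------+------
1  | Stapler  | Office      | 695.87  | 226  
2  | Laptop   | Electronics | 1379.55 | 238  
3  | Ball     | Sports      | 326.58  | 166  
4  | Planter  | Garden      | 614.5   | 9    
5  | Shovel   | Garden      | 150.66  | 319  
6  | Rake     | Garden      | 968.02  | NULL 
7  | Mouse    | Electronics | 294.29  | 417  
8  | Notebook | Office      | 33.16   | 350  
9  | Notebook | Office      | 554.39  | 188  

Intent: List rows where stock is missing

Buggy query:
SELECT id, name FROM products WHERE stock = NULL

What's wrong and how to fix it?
Bug: Comparing to NULL with '=' never matches; NULL = NULL is unknown, not true

Fix: Use IS NULL to test for NULL

Corrected query:
SELECT id, name FROM products WHERE stock IS NULL

Result:
id | name
---+-----
6  | Rake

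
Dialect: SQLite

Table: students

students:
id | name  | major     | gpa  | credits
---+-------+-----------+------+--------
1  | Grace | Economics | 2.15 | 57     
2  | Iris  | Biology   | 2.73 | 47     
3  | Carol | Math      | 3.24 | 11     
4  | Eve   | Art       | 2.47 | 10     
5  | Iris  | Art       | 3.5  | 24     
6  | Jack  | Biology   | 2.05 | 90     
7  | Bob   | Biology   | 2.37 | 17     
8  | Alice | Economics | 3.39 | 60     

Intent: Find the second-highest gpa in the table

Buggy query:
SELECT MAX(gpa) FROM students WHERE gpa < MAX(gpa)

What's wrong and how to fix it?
Bug: The inner MAX is an aggregate inside WHERE, which is not allowed

Fix: Put the inner MAX in a scalar subquery

Corrected query:
SELECT MAX(gpa) FROM students WHERE gpa < (SELECT MAX(gpa) FROM students)

Result:
MAX(gpa)
--------
3.39    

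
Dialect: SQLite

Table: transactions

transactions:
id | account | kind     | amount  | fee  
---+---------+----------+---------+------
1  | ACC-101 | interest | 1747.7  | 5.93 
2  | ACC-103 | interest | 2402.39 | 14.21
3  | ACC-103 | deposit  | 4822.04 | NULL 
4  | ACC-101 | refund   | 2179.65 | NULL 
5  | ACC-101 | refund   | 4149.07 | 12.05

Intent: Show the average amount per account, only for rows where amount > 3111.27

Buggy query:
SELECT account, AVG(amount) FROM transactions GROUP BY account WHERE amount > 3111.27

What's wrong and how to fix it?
Bug: Row-level WHERE must come before GROUP BY in the clause order

Fix: Move the WHERE clause before GROUP BY

Corrected query:
SELECT account, AVG(amount) FROM transactions WHERE amount > 3111.27 GROUP BY account

Result:
account | AVG(amount)
--------+------------
ACC-101 | 4149.07    
ACC-103 | 4822.04    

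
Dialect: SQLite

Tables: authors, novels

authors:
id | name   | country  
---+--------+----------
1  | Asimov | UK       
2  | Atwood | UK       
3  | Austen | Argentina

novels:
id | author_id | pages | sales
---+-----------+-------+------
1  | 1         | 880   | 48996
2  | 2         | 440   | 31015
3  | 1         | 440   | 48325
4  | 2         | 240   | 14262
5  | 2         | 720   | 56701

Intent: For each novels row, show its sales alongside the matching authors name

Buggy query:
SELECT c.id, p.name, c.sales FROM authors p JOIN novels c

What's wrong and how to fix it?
Bug: Missing join condition: each novels row is matched to all authors rows instead of just its own

Fix: Specify the join condition linking the foreign key to the parent id

Corrected query:
SELECT c.id, p.name, c.sales FROM authors p JOIN novels c ON c.author_id = p.id

Result:
id | name   | sales
---+--------+------
1  | Asimov | 48996
2  | Atwood | 31015
3  | Asimov | 48325
4  | Atwood | 14262
5  | Atwood | 56701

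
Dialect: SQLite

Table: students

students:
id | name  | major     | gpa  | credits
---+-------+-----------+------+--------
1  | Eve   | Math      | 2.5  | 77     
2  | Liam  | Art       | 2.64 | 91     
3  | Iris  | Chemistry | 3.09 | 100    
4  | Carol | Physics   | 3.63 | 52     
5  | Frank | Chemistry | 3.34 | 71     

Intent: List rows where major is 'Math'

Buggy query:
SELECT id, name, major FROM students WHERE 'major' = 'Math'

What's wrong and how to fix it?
Bug: Single quotes denote string literals in SQL; the column name is being compared as a constant string

Fix: Remove the quotes around the column name (or use double quotes for an identifier)

Corrected query:
SELECT id, name, major FROM students WHERE major = 'Math'

Result:
id | name | major
---+------+------
1  | Eve  | Math 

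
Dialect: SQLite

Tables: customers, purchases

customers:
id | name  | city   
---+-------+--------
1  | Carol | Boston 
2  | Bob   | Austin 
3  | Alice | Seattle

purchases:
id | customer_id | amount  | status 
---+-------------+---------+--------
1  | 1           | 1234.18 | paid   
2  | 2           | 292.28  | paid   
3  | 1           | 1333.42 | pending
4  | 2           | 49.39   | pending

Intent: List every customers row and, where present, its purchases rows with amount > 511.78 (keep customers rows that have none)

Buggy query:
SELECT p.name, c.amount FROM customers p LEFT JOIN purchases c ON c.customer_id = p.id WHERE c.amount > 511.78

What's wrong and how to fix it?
Bug: A WHERE condition on the right-hand table after LEFT JOIN drops unmatched parents

Fix: Put 'c.amount > 511.78' in the JOIN's ON clause instead of WHERE

Corrected query:
SELECT p.name, c.amount FROM customers p LEFT JOIN purchases c ON c.customer_id = p.id AND c.amount > 511.78

Result:
name  | amount 
------+--------
Carol | 1234.18
Carol | 1333.42
Bob   | NULL   
Alice | NULL   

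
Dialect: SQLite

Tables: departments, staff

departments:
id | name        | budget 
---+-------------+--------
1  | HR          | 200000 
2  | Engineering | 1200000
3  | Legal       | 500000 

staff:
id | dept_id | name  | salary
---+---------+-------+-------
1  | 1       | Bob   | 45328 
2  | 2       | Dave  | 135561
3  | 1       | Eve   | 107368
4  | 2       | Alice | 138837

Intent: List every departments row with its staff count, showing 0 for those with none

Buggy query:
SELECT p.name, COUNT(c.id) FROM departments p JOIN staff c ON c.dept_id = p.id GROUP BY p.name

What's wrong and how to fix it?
Bug: INNER JOIN drops departments rows that have no matching staff rows

Fix: Use LEFT JOIN so parents without children still appear (COUNT(c.id) gives 0)

Corrected query:
SELECT p.name, COUNT(c.id) FROM departments p LEFT JOIN staff c ON c.dept_id = p.id GROUP BY p.name

Result:
name        | COUNT(c.id)
------------+------------
Engineering | 2          
HR          | 2          
Legal       | 0          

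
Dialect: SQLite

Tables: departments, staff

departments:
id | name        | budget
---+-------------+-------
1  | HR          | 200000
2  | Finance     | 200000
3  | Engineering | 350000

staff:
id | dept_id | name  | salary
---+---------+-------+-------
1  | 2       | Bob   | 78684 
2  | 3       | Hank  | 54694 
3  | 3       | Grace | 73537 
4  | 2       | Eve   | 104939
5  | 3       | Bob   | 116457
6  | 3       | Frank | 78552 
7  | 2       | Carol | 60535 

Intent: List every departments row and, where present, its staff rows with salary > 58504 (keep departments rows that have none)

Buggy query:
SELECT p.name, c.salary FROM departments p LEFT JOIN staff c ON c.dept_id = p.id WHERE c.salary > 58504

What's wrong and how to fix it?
Bug: A WHERE condition on the right-hand table after LEFT JOIN drops unmatched parents

Fix: Move the right-table condition into the ON clause so unmatched parents are kept

Corrected query:
SELECT p.name, c.salary FROM departments p LEFT JOIN staff c ON c.dept_id = p.id AND c.salary > 58504

Result:
name        | salary
------------+-------
HR          | NULL  
Finance     | 60535 
Finance     | 78684 
Finance     | 104939
Engineering | 73537 
Engineering | 78552 
Engineering | 116457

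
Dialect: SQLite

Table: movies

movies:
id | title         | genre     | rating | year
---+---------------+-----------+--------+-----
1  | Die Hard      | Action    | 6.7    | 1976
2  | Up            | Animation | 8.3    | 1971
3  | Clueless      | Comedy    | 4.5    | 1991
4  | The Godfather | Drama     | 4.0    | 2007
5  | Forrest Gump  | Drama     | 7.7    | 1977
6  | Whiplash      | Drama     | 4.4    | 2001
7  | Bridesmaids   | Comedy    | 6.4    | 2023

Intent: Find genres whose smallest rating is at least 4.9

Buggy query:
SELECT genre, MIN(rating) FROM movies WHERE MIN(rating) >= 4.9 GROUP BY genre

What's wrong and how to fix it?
Bug: MIN() in WHERE is a misuse of aggregate

Fix: Use HAVING for the per-group MIN condition

Corrected query:
SELECT genre, MIN(rating) FROM movies GROUP BY genre HAVING MIN(rating) >= 4.9

Result:
genre     | MIN(rating)
----------+------------
Action    | 6.7        
Animation | 8.3        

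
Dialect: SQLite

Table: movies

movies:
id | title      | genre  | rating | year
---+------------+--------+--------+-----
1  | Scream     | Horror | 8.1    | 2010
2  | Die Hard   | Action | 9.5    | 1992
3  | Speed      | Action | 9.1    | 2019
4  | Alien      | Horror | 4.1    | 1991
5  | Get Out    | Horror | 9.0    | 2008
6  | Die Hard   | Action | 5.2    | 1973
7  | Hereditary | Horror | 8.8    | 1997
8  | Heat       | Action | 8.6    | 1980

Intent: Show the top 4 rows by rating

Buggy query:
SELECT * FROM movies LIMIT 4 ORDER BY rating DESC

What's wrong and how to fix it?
Bug: LIMIT must come after ORDER BY

Fix: Sort with ORDER BY, then apply LIMIT

Corrected query:
SELECT * FROM movies ORDER BY rating DESC LIMIT 4

Result:
id | title      | genre  | rating | year
---+------------+--------+--------+-----
2  | Die Hard   | Action | 9.5    | 1992
3  | Speed      | Action | 9.1    | 2019
5  | Get Out    | Horror | 9      | 2008
7  | Hereditary | Horror | 8.8    | 1997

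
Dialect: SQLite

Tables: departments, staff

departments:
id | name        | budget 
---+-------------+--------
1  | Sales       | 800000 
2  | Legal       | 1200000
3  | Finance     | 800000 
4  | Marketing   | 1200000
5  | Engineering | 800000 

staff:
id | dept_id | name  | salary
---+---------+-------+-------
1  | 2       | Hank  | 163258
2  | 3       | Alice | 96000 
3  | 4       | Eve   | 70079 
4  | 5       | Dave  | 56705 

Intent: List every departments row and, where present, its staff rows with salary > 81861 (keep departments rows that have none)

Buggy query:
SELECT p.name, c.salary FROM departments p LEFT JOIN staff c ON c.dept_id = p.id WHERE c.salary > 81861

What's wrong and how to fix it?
Bug: Filtering c.salary in WHERE discards the NULL rows produced by LEFT JOIN, turning it into an inner join

Fix: Put 'c.salary > 81861' in the JOIN's ON clause instead of WHERE

Corrected query:
SELECT p.name, c.salary FROM departments p LEFT JOIN staff c ON c.dept_id = p.id AND c.salary > 81861

Result:
name        | salary
------------+-------
Sales       | NULL  
Legal       | 163258
Finance     | 96000 
Marketing   | NULL  
Engineering | NULL  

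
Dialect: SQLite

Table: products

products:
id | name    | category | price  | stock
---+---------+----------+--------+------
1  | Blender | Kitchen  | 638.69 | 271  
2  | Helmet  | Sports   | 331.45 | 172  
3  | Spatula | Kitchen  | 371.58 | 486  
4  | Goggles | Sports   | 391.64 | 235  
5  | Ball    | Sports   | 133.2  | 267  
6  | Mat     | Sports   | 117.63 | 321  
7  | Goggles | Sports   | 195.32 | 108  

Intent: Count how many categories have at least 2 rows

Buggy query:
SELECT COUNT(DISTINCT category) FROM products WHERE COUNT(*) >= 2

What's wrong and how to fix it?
Bug: COUNT(*) cannot appear in WHERE; the per-group count doesn't exist yet

Fix: Use a subquery that GROUPs and filters with HAVING, then count its rows

Corrected query:
SELECT COUNT(*) FROM (SELECT category FROM products GROUP BY category HAVING COUNT(*) >= 2)

Result:
COUNT(*)
--------
2       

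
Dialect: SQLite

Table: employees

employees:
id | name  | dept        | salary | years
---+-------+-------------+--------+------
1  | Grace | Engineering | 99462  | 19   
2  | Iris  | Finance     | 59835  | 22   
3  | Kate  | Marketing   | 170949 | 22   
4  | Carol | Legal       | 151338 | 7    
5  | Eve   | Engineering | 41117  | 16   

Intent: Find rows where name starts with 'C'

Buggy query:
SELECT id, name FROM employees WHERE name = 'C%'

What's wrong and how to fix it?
Bug: '=' compares the literal string including the % character; pattern matching needs LIKE

Fix: Replace '=' with LIKE so 'C%' is treated as a pattern

Corrected query:
SELECT id, name FROM employees WHERE name LIKE 'C%'

Result:
id | name 
---+------
4  | Carol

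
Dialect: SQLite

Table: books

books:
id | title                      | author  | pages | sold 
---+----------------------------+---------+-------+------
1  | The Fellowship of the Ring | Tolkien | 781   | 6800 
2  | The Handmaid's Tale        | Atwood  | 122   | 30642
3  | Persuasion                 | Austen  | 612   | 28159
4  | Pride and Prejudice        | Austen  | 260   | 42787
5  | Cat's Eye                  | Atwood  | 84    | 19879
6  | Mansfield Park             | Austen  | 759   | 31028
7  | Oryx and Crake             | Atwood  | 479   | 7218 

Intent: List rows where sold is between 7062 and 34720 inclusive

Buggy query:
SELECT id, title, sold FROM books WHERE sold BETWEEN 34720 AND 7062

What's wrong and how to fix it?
Bug: BETWEEN expects the lower bound first; with 34720 AND 7062 the range is empty

Fix: Swap the bounds so the smaller value comes first

Corrected query:
SELECT id, title, sold FROM books WHERE sold BETWEEN 7062 AND 34720

Result:
id | title               | sold 
---+---------------------+------
2  | The Handmaid's Tale | 30642
3  | Persuasion          | 28159
5  | Cat's Eye           | 19879
6  | Mansfield Park      | 31028
7  | Oryx and Crake      | 7218 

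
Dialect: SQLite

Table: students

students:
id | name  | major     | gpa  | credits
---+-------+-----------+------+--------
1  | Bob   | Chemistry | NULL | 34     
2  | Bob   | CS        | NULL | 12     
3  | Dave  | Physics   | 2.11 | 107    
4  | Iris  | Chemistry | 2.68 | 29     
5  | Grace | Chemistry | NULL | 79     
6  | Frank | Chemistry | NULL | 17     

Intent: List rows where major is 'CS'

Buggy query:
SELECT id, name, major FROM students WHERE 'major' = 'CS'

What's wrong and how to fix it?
Bug: Single quotes denote string literals in SQL; the column name is being compared as a constant string

Fix: Remove the quotes around the column name (or use double quotes for an identifier)

Corrected query:
SELECT id, name, major FROM students WHERE major = 'CS'

Result:
id | name | major
---+------+------
2  | Bob  | CS   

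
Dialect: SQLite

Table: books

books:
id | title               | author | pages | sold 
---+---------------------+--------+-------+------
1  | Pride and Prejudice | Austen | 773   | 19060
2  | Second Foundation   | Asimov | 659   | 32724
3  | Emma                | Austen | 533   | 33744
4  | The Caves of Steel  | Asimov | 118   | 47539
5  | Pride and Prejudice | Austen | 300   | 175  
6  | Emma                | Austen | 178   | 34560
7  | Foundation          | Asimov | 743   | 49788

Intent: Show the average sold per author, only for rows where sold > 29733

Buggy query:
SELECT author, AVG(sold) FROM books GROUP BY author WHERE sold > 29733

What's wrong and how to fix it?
Bug: Row-level WHERE must come before GROUP BY in the clause order

Fix: Place WHERE between FROM and GROUP BY

Corrected query:
SELECT author, AVG(sold) FROM books WHERE sold > 29733 GROUP BY author

Result:
author | AVG(sold)   
-------+-------------
Asimov | 43350.333333
Austen | 34152       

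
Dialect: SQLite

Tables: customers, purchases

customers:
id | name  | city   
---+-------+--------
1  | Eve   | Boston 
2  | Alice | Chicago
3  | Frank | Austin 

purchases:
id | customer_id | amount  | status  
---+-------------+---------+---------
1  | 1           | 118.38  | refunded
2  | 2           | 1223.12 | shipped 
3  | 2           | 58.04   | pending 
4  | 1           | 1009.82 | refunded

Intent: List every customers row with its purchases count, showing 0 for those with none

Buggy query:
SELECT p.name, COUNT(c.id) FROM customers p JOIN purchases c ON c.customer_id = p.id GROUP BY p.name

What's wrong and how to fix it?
Bug: INNER JOIN drops customers rows that have no matching purchases rows

Fix: Switch to LEFT JOIN to retain unmatched parent rows

Corrected query:
SELECT p.name, COUNT(c.id) FROM customers p LEFT JOIN purchases c ON c.customer_id = p.id GROUP BY p.name

Result:
name  | COUNT(c.id)
------+------------
Alice | 2          
Eve   | 2          
Frank | 0          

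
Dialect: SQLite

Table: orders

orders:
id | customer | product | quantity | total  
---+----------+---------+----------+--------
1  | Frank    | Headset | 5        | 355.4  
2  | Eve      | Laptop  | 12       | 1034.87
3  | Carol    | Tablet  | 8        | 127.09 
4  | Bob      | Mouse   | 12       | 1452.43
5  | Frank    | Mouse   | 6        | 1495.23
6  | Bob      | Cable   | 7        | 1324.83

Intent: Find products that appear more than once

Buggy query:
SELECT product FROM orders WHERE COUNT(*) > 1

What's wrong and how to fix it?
Bug: COUNT(*) is an aggregate and cannot be used in WHERE

Fix: Group first, then use HAVING for the count condition

Corrected query:
SELECT product FROM orders GROUP BY product HAVING COUNT(*) > 1

Result:
product
-------
Mouse  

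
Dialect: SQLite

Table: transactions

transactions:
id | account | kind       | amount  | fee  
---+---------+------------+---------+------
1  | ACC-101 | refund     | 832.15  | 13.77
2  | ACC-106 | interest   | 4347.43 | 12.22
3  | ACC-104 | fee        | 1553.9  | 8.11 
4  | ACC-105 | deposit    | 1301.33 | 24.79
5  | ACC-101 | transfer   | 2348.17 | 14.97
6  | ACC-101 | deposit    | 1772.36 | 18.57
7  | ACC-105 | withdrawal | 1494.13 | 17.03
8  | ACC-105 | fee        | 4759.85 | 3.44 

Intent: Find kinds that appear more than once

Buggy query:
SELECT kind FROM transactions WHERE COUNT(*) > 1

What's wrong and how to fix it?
Bug: COUNT(*) is an aggregate and cannot be used in WHERE

Fix: Group first, then use HAVING for the count condition

Corrected query:
SELECT kind FROM transactions GROUP BY kind HAVING COUNT(*) > 1

Result:
kind   
-------
deposit
fee    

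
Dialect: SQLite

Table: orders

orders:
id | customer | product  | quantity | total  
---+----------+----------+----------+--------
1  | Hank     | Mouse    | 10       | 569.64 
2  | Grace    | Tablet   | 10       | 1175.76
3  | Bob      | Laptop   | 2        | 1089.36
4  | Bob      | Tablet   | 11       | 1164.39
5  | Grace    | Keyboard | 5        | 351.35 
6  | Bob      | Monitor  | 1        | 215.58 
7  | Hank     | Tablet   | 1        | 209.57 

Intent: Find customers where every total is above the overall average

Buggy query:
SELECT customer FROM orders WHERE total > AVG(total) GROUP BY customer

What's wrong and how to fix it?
Bug: WHERE evaluates per row before aggregation, so AVG() is unavailable

Fix: Compute the overall average in a scalar subquery and compare each group's MIN against it in HAVING

Corrected query:
SELECT customer FROM orders GROUP BY customer HAVING MIN(total) > (SELECT AVG(total) FROM orders)

Result:
(no rows)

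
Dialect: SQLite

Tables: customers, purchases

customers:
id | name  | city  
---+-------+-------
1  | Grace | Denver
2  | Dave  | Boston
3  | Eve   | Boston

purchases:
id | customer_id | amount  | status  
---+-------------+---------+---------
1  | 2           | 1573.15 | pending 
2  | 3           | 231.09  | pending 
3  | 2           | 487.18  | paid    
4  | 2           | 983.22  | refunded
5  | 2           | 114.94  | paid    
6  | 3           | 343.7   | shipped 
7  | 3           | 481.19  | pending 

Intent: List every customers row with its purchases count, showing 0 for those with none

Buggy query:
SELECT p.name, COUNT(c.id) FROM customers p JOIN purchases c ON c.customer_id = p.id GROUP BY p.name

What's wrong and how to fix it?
Bug: An inner join excludes parents with zero children

Fix: Use LEFT JOIN so parents without children still appear (COUNT(c.id) gives 0)

Corrected query:
SELECT p.name, COUNT(c.id) FROM customers p LEFT JOIN purchases c ON c.customer_id = p.id GROUP BY p.name

Result:
name  | COUNT(c.id)
------+------------
Dave  | 4          
Eve   | 3          
Grace | 0          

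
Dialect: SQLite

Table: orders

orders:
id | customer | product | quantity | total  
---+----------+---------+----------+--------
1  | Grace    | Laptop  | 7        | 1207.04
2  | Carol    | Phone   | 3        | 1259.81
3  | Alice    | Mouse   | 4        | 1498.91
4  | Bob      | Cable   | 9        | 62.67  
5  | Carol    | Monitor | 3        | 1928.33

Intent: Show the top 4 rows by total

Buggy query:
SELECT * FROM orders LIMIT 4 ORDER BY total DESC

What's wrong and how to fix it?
Bug: ORDER BY cannot follow LIMIT; LIMIT is the final clause

Fix: Sort with ORDER BY, then apply LIMIT

Corrected query:
SELECT * FROM orders ORDER BY total DESC LIMIT 4

Result:
id | customer | product | quantity | total  
---+----------+---------+----------+--------
5  | Carol    | Monitor | 3        | 1928.33
3  | Alice    | Mouse   | 4        | 1498.91
2  | Carol    | Phone   | 3        | 1259.81
1  | Grace    | Laptop  | 7        | 1207.04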